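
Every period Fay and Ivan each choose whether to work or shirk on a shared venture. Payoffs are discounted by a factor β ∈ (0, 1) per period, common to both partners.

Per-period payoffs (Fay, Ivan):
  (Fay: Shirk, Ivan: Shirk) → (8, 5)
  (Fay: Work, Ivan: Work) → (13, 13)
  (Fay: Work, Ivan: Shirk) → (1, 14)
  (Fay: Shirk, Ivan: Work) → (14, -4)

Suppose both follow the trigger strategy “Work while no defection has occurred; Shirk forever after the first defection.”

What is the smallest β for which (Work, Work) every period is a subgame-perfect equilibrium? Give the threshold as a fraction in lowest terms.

1/6

For Fay: deviation gain 14−13 = 1, per-period punishment loss 13−8 = 5. IC gives β ≥ 1/6.
For Ivan: gain 1, loss 8 per period, so β ≥ 1/9.
The tighter constraint is Fay's, so cooperation needs β ≥ 1/6.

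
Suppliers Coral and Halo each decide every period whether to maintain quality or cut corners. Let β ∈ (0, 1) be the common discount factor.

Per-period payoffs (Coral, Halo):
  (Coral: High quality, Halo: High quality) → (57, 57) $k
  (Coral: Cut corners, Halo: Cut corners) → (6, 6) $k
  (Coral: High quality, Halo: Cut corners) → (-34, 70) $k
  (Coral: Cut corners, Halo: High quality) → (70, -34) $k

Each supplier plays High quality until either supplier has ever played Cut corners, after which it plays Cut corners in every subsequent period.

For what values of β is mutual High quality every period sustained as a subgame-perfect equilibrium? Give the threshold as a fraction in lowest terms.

13/64

Under grim trigger the critical discount factor is (T−C)/(T−P) with T = 70, C = 57, P = 6.
β* = (70−57)/(70−6) = 13/64.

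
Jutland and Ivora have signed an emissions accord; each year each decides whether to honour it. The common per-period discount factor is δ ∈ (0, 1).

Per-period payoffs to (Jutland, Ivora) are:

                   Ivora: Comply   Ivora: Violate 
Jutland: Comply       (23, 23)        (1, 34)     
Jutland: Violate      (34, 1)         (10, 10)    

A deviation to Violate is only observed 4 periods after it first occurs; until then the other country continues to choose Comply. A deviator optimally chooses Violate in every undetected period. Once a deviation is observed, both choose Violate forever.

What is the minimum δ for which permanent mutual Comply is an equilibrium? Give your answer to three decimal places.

0.823

A deviator earns 34 for 4 periods, then 10 forever; cooperating earns 23 forever. Multiplying the IC by (1−δ):
23 ≥ 34(1−δ^4) + 10δ^4, so 24·δ^4 ≥ 11 and δ^4 ≥ 11/24.
δ ≥ (11/24)^(1/4) ≈ 0.823.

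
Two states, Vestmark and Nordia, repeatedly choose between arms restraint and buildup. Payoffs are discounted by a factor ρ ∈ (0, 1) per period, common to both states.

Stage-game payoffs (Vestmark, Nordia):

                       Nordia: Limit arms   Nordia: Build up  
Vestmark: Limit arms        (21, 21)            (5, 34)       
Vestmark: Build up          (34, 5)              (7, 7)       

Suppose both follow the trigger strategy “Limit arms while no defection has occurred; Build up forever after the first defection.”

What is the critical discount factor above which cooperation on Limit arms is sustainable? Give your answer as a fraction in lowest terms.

21/(1−ρ) ≥ 34 + 7ρ/(1−ρ)
21 ≥ 34 − 27ρ
ρ ≥ 13/27.

13/27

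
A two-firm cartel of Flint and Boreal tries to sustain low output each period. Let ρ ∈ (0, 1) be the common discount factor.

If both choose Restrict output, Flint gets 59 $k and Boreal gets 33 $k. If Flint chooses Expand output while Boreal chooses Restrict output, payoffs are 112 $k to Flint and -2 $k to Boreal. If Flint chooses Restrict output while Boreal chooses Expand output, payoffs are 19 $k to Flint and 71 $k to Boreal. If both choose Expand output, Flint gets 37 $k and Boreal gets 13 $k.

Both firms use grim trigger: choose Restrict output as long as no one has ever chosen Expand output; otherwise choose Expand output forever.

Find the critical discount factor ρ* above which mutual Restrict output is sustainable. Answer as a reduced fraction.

Flint: cooperation gives 59 each period; deviation gives 112 once then 37 forever.
  59/(1−ρ) ≥ 112 + 37ρ/(1−ρ) ⇒ ρ ≥ 53/75.
Boreal: cooperation gives 33 each period; deviation gives 71 once then 13 forever.
  ρ ≥ 38/58 = 19/29.
Both must hold, so the binding constraint is Flint's: ρ ≥ 53/75.

53/75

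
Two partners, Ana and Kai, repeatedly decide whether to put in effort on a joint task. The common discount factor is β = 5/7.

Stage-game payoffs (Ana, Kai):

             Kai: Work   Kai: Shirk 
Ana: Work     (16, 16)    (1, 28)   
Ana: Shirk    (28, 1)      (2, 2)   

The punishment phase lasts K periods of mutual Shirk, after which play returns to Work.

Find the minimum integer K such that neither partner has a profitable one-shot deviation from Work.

2

IC: β(1−β^K)/(1−β) ≥ (28−16)/(16−2) = 6/7.
With β = 5/7: need 1 − β^K ≥ 6/7·(1−5/7)/(5/7), i.e. β^K ≤ 0.6571.
Since (5/7)^1 = 0.7143 and (5/7)^2 = 0.5102, the smallest such K is 2.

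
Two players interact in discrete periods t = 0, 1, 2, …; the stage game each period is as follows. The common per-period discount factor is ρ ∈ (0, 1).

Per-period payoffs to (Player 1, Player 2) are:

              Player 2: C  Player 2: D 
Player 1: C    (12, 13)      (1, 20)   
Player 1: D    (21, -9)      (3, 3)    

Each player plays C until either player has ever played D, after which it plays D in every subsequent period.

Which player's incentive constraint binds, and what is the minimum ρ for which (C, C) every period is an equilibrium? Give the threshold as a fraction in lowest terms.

For Player 1: deviation gain 21−12 = 9, per-period punishment loss 12−3 = 9. IC gives ρ ≥ 9/18 = 1/2.
For Player 2: gain 7, loss 10 per period, so ρ ≥ 7/17.
The tighter constraint is Player 1's, so cooperation needs ρ ≥ 1/2.

Player 1; ρ ≥ 1/2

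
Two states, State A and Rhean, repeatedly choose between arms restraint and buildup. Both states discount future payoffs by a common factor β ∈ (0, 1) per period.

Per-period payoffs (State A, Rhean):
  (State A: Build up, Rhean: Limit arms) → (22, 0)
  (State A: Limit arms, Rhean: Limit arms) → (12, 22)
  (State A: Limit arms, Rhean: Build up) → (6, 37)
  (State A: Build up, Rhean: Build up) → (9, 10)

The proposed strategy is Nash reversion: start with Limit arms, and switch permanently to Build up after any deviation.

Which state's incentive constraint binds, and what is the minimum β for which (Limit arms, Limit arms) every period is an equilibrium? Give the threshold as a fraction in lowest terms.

State A's threshold: (22−12)/(22−9) = 10/13.
Rhean's threshold: (37−22)/(37−10) = 5/9.
10/13 > 5/9, so State A binds and β* = 10/13.

State A; β ≥ 10/13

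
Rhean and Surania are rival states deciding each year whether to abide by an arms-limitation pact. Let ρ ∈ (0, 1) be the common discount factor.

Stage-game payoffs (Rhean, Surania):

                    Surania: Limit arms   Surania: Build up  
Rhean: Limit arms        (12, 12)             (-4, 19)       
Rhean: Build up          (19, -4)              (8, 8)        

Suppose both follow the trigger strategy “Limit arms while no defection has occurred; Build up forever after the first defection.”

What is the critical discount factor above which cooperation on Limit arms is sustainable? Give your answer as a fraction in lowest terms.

Cooperation forever yields 12 each period: 12/(1−ρ).
Deviating yields 19 once, then 8 forever: 19 + 8ρ/(1−ρ).
No profitable deviation requires 12/(1−ρ) ≥ 19 + 8ρ/(1−ρ).
Multiplying by (1−ρ): 12 ≥ 19(1−ρ) + 8ρ = 19 − 11ρ.
So 11ρ ≥ 7, i.e. ρ ≥ 7/11.

7/11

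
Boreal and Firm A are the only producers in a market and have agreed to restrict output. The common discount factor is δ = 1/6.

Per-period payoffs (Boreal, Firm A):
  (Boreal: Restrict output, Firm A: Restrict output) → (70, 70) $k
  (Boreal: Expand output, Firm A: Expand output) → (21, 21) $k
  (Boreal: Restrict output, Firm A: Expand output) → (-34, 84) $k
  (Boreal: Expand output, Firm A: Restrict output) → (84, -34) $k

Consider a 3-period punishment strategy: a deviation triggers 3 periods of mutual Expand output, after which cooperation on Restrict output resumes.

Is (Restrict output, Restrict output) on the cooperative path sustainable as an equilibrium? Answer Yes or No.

Comparing payoff streams over the 4 periods until play realigns: cooperate → 70(1+δ+…+δ^3); deviate → 84 + 21(δ+…+δ^3).
Cooperation is sustained iff (70−21)(δ+…+δ^3) ≥ 84−70.
δ+…+δ^3 = 1/6·(1−(1/6)^3)/(1−1/6) = 0.1991, and (84−70)/(70−21) = 0.2857.
0.1991 < 0.2857, so cooperation is not sustainable.

No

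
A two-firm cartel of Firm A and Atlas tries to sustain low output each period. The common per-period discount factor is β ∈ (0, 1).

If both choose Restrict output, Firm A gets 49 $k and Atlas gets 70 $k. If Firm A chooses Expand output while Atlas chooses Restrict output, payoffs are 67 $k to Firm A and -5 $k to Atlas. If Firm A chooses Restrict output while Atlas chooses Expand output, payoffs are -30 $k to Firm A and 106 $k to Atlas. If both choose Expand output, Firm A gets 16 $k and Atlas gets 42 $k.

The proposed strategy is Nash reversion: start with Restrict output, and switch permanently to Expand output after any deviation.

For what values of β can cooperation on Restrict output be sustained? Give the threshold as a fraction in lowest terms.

9/16

Firm A's threshold: (67−49)/(67−16) = 6/17.
Atlas's threshold: (106−70)/(106−42) = 9/16.
6/17 < 9/16, so Atlas binds and β* = 9/16.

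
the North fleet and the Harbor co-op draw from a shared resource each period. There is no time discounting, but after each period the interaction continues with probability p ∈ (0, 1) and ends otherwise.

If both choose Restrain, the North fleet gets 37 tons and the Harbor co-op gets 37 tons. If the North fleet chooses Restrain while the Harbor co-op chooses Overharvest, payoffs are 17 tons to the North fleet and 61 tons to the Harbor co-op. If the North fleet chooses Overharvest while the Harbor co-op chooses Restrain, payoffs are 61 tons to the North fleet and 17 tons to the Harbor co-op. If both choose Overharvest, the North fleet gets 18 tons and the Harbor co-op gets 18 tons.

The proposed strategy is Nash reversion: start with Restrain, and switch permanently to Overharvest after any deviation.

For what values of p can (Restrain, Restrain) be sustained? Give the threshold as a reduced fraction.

24/43

With no time discounting, the continuation probability p plays the role of the discount factor.
Grim-trigger IC: 37/(1−p) ≥ 61 + 18p/(1−p) ⇒ p ≥ (61−37)/(61−18) = 24/43.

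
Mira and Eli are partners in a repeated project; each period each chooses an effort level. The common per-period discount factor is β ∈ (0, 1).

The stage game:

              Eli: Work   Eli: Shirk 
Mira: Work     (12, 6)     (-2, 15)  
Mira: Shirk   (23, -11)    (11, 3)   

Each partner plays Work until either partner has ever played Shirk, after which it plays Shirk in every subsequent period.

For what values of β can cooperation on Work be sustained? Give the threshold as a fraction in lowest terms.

11/12

Mira's threshold: (23−12)/(23−11) = 11/12.
Eli's threshold: (15−6)/(15−3) = 3/4.
11/12 > 3/4, so Mira binds and β* = 11/12.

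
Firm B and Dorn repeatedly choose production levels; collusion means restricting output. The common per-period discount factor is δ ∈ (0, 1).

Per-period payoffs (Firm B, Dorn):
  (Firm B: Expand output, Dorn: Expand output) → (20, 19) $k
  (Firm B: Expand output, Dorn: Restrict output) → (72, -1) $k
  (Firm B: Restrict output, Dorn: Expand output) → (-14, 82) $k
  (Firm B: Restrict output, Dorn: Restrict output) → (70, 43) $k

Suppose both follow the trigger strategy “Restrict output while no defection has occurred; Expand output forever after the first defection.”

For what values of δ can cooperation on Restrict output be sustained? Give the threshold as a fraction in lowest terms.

Firm B's threshold: (72−70)/(72−20) = 1/26.
Dorn's threshold: (82−43)/(82−19) = 13/21.
1/26 < 13/21, so Dorn binds and δ* = 13/21.

13/21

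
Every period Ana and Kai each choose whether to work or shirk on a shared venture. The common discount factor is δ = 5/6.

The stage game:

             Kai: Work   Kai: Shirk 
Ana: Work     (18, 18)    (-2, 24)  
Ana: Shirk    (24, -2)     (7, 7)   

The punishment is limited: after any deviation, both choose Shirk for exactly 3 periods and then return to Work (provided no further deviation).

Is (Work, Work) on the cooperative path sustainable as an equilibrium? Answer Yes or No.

Yes

Comparing payoff streams over the 4 periods until play realigns: cooperate → 18(1+δ+…+δ^3); deviate → 24 + 7(δ+…+δ^3).
Cooperation is sustained iff (18−7)(δ+…+δ^3) ≥ 24−18.
δ+…+δ^3 = 5/6·(1−(5/6)^3)/(1−5/6) = 2.1065, and (24−18)/(18−7) = 0.5455.
2.1065 ≥ 0.5455, so cooperation is sustainable.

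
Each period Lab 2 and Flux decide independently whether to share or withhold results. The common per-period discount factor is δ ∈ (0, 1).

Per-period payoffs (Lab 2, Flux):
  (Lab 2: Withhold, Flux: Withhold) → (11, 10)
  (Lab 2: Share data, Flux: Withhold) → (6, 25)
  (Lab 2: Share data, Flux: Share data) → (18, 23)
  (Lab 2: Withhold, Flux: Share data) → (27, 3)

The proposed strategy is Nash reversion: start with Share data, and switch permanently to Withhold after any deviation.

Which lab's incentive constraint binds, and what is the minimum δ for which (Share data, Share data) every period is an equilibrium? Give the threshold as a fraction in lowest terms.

Lab 2; δ ≥ 9/16

For Lab 2: deviation gain 27−18 = 9, per-period punishment loss 18−11 = 7. IC gives δ ≥ 9/16.
For Flux: gain 2, loss 13 per period, so δ ≥ 2/15.
The tighter constraint is Lab 2's, so cooperation needs δ ≥ 9/16.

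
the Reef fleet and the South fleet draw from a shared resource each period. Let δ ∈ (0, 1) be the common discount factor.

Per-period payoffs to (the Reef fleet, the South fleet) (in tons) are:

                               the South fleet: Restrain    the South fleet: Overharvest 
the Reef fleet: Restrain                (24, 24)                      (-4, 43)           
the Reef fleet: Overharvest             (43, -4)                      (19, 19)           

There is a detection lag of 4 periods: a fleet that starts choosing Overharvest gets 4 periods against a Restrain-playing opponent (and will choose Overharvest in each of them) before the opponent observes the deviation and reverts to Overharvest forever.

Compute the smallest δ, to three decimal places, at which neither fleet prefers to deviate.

0.943

The best deviation is to choose Overharvest for all 4 undetected periods, earning 43 each, then 19 forever once detected.
Deviation value: 43(1−δ^4)/(1−δ) + 19δ^4/(1−δ); cooperation value: 24/(1−δ).
IC: 24 ≥ 43(1−δ^4) + 19δ^4 = 43 − 24δ^4.
So δ^4 ≥ 19/24, giving δ ≥ (19/24)^(1/4) ≈ 0.943.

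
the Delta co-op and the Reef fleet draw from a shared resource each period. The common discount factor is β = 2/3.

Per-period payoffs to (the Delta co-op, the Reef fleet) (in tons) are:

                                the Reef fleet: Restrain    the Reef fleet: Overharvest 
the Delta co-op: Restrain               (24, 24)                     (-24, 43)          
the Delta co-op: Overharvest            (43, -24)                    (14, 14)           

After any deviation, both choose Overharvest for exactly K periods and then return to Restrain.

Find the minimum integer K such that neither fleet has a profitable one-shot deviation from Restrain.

8

No profitable deviation requires (24−14)(β+…+β^K) ≥ 43−24, i.e. β+…+β^K ≥ 19/10 ≈ 1.9000.
With β = 2/3, the partial sums are K=1: 0.6667, K=2: 1.1111, …, K=6: 1.8244, K=7: 1.8829, K=8: 1.9220.
K = 8 is the first length at which the sum reaches 1.9000.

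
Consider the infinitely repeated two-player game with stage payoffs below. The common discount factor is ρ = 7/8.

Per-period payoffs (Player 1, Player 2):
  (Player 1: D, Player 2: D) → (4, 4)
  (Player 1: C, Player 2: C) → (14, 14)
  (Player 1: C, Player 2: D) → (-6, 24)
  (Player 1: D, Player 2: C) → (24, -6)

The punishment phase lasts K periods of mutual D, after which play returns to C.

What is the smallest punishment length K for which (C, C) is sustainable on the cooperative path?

Need Σ_{k=1}^{K} ρ^k ≥ (24−14)/(14−4) = 1.0000 at ρ = 7/8.
At K = 1 the sum is 0.8750 < 1.0000; at K = 2 it is 1.6406 ≥ 1.0000.
So the minimum punishment length is K = 2.

2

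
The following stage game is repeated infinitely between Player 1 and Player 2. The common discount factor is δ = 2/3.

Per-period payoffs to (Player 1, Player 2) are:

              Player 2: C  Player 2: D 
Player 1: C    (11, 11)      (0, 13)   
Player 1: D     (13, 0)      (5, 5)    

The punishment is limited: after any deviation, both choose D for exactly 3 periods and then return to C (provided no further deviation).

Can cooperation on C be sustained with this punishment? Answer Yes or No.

Yes

IC: δ+…+δ^3 ≥ (13−11)/(11−5) = 1/3.
At δ = 2/3: partial sum = 1.4074 ≥ 0.3333. Cooperation sustainable.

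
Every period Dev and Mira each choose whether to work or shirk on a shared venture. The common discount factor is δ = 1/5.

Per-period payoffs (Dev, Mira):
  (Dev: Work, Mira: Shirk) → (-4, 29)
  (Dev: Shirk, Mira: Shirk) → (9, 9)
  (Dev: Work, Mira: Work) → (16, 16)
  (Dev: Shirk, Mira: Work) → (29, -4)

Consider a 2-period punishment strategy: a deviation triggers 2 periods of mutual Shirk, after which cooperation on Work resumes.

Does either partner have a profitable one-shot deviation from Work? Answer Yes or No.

Comparing payoff streams over the 3 periods until play realigns: cooperate → 16(1+δ+…+δ^2); deviate → 29 + 9(δ+…+δ^2).
Cooperation is sustained iff (16−9)(δ+…+δ^2) ≥ 29−16.
δ+…+δ^2 = 1/5·(1−(1/5)^2)/(1−1/5) = 0.2400, and (29−16)/(16−9) = 1.8571.
0.2400 < 1.8571, so cooperation is not sustainable.

Yes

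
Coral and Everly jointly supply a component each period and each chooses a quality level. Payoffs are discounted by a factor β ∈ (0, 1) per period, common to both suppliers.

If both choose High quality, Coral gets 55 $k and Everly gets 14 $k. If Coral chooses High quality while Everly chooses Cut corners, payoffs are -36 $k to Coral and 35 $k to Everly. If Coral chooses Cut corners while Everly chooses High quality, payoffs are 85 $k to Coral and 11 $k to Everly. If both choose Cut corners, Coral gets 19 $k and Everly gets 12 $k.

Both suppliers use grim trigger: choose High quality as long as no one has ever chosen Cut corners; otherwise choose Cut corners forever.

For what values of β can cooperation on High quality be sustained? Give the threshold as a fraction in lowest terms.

21/23

Coral: cooperation gives 55 each period; deviation gives 85 once then 19 forever.
  55/(1−β) ≥ 85 + 19β/(1−β) ⇒ β ≥ 30/66 = 5/11.
Everly: cooperation gives 14 each period; deviation gives 35 once then 12 forever.
  β ≥ 21/23.
Both must hold, so the binding constraint is Everly's: β ≥ 21/23.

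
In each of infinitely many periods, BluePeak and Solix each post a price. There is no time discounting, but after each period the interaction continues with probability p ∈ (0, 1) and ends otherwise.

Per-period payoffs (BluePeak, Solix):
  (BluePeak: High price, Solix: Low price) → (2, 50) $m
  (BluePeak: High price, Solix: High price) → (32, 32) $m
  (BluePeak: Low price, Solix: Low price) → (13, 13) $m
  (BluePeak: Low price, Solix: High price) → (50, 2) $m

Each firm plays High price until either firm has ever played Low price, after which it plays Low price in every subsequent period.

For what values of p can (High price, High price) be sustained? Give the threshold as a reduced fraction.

Expected cooperation value is 32 + p·32 + p²·32 + … = 32/(1−p); deviation gives 50 + p·13/(1−p).
32 ≥ 50(1−p) + 13p ⇒ 37p ≥ 18 ⇒ p ≥ 18/37.

18/37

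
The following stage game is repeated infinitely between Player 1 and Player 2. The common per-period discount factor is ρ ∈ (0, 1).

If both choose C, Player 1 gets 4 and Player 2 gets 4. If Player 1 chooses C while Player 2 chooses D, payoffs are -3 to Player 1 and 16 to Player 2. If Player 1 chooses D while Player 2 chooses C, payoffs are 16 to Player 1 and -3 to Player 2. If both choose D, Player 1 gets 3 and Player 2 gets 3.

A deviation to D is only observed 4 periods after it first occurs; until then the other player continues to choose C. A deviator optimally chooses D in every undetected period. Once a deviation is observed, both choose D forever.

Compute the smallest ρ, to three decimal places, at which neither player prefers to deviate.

0.980

The best deviation is to choose D for all 4 undetected periods, earning 16 each, then 3 forever once detected.
Deviation value: 16(1−ρ^4)/(1−ρ) + 3ρ^4/(1−ρ); cooperation value: 4/(1−ρ).
IC: 4 ≥ 16(1−ρ^4) + 3ρ^4 = 16 − 13ρ^4.
So ρ^4 ≥ 12/13, giving ρ ≥ (12/13)^(1/4) ≈ 0.980.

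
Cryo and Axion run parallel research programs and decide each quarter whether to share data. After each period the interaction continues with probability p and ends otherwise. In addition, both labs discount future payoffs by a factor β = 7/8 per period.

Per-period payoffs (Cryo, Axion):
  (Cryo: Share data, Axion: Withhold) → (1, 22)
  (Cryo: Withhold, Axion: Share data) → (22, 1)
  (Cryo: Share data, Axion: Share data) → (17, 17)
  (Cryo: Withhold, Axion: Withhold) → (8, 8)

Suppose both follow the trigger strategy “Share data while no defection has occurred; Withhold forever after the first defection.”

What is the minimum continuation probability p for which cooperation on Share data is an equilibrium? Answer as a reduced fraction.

20/49

With continuation probability p and discount β, the effective per-period discount factor is βp.
Grim-trigger IC: βp ≥ (22−17)/(22−8) = 5/14.
So p ≥ (5/14)/(7/8) = 20/49.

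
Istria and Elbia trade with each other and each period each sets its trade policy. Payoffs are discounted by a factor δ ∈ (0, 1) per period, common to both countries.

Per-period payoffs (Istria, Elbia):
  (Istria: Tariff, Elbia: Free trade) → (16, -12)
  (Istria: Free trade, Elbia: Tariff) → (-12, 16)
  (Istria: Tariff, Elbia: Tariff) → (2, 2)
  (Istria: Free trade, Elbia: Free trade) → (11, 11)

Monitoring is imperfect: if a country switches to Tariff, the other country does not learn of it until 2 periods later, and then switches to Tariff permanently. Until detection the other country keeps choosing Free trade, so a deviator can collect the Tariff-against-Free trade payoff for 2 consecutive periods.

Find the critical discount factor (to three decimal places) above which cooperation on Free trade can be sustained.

A deviator earns 16 for 2 periods, then 2 forever; cooperating earns 11 forever. Multiplying the IC by (1−δ):
11 ≥ 16(1−δ^2) + 2δ^2, so 14·δ^2 ≥ 5 and δ^2 ≥ 5/14.
δ ≥ (5/14)^(1/2) ≈ 0.598.

0.598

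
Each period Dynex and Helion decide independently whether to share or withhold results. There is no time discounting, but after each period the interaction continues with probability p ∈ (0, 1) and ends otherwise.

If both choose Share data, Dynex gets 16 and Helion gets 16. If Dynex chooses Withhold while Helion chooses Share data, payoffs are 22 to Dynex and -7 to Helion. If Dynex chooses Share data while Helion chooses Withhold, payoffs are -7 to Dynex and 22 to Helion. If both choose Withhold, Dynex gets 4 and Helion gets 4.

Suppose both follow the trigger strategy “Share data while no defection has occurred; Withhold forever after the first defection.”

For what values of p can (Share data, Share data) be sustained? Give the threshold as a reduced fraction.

With no time discounting, the continuation probability p plays the role of the discount factor.
Grim-trigger IC: 16/(1−p) ≥ 22 + 4p/(1−p) ⇒ p ≥ (22−16)/(22−4) = 1/3.

1/3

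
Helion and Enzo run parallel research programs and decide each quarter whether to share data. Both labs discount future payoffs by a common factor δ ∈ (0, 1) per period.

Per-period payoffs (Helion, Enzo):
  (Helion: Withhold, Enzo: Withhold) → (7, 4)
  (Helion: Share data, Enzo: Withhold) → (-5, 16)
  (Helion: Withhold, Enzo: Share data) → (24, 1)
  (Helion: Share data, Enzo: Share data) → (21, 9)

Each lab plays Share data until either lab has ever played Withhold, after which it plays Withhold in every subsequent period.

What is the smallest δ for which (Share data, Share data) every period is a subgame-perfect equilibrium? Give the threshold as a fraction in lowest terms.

7/12

For Helion: deviation gain 24−21 = 3, per-period punishment loss 21−7 = 14. IC gives δ ≥ 3/17.
For Enzo: gain 7, loss 5 per period, so δ ≥ 7/12.
The tighter constraint is Enzo's, so cooperation needs δ ≥ 7/12.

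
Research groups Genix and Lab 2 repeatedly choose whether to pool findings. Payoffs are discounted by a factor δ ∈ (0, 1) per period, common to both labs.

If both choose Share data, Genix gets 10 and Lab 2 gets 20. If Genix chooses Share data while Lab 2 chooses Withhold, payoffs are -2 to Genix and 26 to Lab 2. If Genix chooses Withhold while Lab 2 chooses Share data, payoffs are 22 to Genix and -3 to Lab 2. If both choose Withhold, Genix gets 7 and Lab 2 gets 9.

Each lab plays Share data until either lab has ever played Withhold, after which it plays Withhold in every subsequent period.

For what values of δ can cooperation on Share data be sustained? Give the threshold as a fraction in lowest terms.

4/5

Genix: cooperation gives 10 each period; deviation gives 22 once then 7 forever.
  10/(1−δ) ≥ 22 + 7δ/(1−δ) ⇒ δ ≥ 12/15 = 4/5.
Lab 2: cooperation gives 20 each period; deviation gives 26 once then 9 forever.
  δ ≥ 6/17.
Both must hold, so the binding constraint is Genix's: δ ≥ 4/5.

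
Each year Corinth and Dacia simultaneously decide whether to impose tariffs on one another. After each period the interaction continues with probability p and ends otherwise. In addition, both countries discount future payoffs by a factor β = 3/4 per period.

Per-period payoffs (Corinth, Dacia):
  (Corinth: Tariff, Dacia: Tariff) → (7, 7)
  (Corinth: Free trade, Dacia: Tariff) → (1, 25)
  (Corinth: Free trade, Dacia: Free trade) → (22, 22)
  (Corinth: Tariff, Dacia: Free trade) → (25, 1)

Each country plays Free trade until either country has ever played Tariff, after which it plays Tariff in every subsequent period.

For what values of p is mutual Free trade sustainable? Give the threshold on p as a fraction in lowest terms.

2/9

Expected continuation weight on next period's payoff is β·p = 3/4·p, which plays the role of the discount factor.
Cooperation requires 3/4·p ≥ (25−22)/(25−7) = 1/6, hence p ≥ 2/9.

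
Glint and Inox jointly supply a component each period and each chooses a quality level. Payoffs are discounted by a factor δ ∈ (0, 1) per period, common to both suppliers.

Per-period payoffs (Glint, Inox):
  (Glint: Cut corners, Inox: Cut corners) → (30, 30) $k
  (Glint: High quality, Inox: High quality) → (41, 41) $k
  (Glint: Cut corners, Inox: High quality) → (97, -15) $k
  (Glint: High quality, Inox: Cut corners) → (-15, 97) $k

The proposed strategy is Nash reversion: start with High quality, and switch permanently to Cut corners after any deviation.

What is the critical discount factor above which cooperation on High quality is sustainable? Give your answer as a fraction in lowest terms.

56/67

One-period gain from deviating is 97 − 41 = 56. The loss is 41 − 30 = 11 in every subsequent period, with present value 11·δ/(1−δ).
Deviation is unprofitable when 11·δ/(1−δ) ≥ 56, i.e. δ/(1−δ) ≥ 56/11.
Equivalently δ ≥ 56/(56+11) = 56/67.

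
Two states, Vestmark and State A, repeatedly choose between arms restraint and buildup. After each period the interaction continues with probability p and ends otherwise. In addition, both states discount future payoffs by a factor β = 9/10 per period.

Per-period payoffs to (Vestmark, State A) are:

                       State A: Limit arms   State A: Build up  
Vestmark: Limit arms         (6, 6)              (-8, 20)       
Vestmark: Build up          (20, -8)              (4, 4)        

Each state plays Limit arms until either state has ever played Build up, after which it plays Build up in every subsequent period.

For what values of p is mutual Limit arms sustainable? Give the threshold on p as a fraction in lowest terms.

35/36

Expected continuation weight on next period's payoff is β·p = 9/10·p, which plays the role of the discount factor.
Cooperation requires 9/10·p ≥ (20−6)/(20−4) = 7/8, hence p ≥ 35/36.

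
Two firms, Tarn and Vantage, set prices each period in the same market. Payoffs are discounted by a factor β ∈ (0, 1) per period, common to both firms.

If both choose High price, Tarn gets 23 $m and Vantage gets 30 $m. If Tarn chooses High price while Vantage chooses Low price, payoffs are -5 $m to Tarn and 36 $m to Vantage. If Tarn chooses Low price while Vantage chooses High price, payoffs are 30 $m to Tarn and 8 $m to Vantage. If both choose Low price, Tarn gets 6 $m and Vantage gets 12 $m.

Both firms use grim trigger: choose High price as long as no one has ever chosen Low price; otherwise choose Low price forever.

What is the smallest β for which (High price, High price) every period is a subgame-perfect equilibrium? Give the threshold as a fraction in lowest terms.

Tarn's threshold: (30−23)/(30−6) = 7/24.
Vantage's threshold: (36−30)/(36−12) = 1/4.
7/24 > 1/4, so Tarn binds and β* = 7/24.

7/24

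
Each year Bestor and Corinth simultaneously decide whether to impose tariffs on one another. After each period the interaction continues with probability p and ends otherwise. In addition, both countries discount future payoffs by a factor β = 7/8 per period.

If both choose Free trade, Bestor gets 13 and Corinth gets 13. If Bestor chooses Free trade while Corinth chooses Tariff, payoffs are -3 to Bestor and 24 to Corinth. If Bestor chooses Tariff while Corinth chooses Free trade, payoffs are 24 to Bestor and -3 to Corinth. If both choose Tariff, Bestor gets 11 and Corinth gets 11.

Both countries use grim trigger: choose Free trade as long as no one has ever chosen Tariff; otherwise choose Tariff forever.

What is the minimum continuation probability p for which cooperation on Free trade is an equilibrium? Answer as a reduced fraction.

88/91

Expected continuation weight on next period's payoff is β·p = 7/8·p, which plays the role of the discount factor.
Cooperation requires 7/8·p ≥ (24−13)/(24−11) = 11/13, hence p ≥ 88/91.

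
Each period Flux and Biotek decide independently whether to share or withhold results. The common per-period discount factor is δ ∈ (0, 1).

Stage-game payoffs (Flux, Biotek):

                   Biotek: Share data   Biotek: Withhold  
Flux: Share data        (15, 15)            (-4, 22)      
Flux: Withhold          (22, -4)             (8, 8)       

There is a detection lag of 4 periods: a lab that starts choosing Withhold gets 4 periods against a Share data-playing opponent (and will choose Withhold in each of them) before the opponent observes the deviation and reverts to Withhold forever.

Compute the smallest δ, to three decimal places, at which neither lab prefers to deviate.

0.841

A deviator earns 22 for 4 periods, then 8 forever; cooperating earns 15 forever. Multiplying the IC by (1−δ):
15 ≥ 22(1−δ^4) + 8δ^4, so 14·δ^4 ≥ 7 and δ^4 ≥ 1/2.
δ ≥ (1/2)^(1/4) ≈ 0.841.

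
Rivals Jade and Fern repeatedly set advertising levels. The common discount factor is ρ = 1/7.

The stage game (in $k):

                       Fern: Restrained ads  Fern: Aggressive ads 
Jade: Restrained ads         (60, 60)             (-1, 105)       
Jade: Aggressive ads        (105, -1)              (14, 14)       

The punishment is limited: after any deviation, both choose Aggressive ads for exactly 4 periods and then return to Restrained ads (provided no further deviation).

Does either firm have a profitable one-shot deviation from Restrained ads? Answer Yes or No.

A one-shot deviation gives 105 now, then 14 for 4 periods, then back to 60.
Gain from deviating: (105−60) today; loss: (60−14) in each of the next 4 periods.
No-deviation condition: (60−14)(ρ+…+ρ^4) ≥ 105−60, i.e. ρ+…+ρ^4 ≥ 45/46.
At ρ = 1/7: ρ+…+ρ^4 = 0.1666 < 0.9783.
So cooperation is not sustainable.

Yes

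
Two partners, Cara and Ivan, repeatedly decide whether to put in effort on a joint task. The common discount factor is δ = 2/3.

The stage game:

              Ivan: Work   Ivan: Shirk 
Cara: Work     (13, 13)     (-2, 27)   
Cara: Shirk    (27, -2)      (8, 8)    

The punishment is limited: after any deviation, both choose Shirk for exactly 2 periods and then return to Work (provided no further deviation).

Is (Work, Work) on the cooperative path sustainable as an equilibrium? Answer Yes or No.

A one-shot deviation gives 27 now, then 8 for 2 periods, then back to 13.
Gain from deviating: (27−13) today; loss: (13−8) in each of the next 2 periods.
No-deviation condition: (13−8)(δ+…+δ^2) ≥ 27−13, i.e. δ+…+δ^2 ≥ 14/5.
At δ = 2/3: δ+…+δ^2 = 1.1111 < 2.8000.
So cooperation is not sustainable.

No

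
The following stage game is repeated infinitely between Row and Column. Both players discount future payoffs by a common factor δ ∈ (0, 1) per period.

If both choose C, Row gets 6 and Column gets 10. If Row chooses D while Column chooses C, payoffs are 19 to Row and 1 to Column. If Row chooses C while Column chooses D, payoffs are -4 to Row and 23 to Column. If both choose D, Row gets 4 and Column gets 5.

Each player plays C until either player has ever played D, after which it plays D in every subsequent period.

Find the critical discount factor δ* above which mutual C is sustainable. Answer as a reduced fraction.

13/15

Row: cooperation gives 6 each period; deviation gives 19 once then 4 forever.
  6/(1−δ) ≥ 19 + 4δ/(1−δ) ⇒ δ ≥ 13/15.
Column: cooperation gives 10 each period; deviation gives 23 once then 5 forever.
  δ ≥ 13/18.
Both must hold, so the binding constraint is Row's: δ ≥ 13/15.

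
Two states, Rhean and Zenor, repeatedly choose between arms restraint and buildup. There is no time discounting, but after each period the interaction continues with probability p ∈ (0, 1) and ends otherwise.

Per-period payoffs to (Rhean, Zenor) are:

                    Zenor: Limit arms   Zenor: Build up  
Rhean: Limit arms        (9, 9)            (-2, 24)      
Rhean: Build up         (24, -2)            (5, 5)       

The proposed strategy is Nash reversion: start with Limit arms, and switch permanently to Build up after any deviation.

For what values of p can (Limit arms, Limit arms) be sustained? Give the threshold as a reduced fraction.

With no time discounting, the continuation probability p plays the role of the discount factor.
Grim-trigger IC: 9/(1−p) ≥ 24 + 5p/(1−p) ⇒ p ≥ (24−9)/(24−5) = 15/19.

15/19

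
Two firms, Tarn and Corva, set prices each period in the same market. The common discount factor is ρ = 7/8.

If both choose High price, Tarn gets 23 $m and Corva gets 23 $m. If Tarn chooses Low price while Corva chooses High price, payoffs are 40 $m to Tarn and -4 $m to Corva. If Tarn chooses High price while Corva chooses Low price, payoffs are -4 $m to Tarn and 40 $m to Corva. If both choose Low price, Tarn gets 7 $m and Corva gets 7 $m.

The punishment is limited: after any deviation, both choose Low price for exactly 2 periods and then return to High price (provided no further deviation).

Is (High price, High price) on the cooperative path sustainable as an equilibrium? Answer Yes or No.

Yes

A one-shot deviation gives 40 now, then 7 for 2 periods, then back to 23.
Gain from deviating: (40−23) today; loss: (23−7) in each of the next 2 periods.
No-deviation condition: (23−7)(ρ+…+ρ^2) ≥ 40−23, i.e. ρ+…+ρ^2 ≥ 17/16.
At ρ = 7/8: ρ+…+ρ^2 = 1.6406 ≥ 1.0625.
So cooperation is sustainable.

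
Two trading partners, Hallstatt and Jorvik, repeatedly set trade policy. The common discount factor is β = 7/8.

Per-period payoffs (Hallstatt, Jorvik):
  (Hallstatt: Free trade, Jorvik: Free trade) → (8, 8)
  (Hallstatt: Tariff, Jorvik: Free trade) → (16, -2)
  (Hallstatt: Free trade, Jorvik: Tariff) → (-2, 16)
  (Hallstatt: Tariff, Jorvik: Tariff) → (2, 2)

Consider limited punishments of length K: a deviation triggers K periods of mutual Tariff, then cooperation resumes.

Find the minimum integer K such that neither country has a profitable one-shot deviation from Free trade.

IC: β(1−β^K)/(1−β) ≥ (16−8)/(8−2) = 4/3.
With β = 7/8: need 1 − β^K ≥ 4/3·(1−7/8)/(7/8), i.e. β^K ≤ 0.8095.
Since (7/8)^1 = 0.8750 and (7/8)^2 = 0.7656, the smallest such K is 2.

2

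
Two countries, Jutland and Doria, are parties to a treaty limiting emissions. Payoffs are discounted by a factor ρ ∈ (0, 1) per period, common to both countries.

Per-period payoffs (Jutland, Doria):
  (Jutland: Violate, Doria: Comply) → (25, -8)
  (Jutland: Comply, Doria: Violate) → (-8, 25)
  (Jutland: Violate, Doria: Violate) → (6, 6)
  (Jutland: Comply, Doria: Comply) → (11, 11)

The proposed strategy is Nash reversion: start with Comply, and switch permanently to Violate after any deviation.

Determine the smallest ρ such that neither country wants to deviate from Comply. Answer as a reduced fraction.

14/19

Cooperation forever yields 11 each period: 11/(1−ρ).
Deviating yields 25 once, then 6 forever: 25 + 6ρ/(1−ρ).
No profitable deviation requires 11/(1−ρ) ≥ 25 + 6ρ/(1−ρ).
Multiplying by (1−ρ): 11 ≥ 25(1−ρ) + 6ρ = 25 − 19ρ.
So 19ρ ≥ 14, i.e. ρ ≥ 14/19.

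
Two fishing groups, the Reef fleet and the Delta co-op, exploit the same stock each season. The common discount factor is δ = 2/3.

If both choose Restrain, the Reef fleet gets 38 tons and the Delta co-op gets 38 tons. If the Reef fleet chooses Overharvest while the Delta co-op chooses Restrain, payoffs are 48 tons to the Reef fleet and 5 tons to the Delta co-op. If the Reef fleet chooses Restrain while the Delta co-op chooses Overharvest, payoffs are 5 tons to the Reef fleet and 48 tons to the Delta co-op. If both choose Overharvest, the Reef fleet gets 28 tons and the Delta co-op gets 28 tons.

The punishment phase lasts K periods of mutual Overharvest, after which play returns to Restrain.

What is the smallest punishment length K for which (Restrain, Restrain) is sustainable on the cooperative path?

2

Need Σ_{k=1}^{K} δ^k ≥ (48−38)/(38−28) = 1.0000 at δ = 2/3.
At K = 1 the sum is 0.6667 < 1.0000; at K = 2 it is 1.1111 ≥ 1.0000.
So the minimum punishment length is K = 2.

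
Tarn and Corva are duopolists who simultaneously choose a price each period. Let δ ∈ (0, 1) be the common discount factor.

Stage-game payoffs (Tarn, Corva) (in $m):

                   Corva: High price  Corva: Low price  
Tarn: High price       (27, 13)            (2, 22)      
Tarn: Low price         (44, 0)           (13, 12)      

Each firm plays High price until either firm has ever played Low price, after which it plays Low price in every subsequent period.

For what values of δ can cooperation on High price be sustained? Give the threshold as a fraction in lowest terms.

9/10

Tarn: cooperation gives 27 each period; deviation gives 44 once then 13 forever.
  27/(1−δ) ≥ 44 + 13δ/(1−δ) ⇒ δ ≥ 17/31.
Corva: cooperation gives 13 each period; deviation gives 22 once then 12 forever.
  δ ≥ 9/10.
Both must hold, so the binding constraint is Corva's: δ ≥ 9/10.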